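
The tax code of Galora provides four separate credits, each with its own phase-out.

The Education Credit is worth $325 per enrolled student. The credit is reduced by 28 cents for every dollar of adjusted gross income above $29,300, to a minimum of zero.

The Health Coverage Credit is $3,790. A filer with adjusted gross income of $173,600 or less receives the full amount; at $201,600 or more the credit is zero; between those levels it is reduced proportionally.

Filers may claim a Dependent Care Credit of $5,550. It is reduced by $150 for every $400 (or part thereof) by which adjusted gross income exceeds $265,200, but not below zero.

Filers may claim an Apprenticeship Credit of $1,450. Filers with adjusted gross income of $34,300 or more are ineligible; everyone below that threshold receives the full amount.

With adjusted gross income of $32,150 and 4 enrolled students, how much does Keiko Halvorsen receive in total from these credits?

$11,292

Education Credit: base = 4 × $325 = $1,300. 28% of the $2,850 excess over $29,300 is $798; credit = $1,300 − $798 = $502.
Health Coverage Credit: $32,150 is at or below the $173,600 threshold, so the full $3,790 applies.
Dependent Care Credit: $32,150 is at or below the $265,200 threshold, so the full $5,550 applies.
Apprenticeship Credit: $32,150 is below the $34,300 cutoff, so the full $1,450 applies.
Total: $502 + $3,790 + $5,550 + $1,450 = $11,292.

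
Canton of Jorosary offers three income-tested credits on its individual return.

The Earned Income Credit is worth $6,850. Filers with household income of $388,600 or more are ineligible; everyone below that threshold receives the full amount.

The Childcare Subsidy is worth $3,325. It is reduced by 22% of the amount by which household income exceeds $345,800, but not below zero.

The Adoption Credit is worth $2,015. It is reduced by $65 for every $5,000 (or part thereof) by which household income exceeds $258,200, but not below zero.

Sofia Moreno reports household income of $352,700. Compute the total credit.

$9,437

Earned Income Credit: $352,700 is below the $388,600 cutoff, so the full $6,850 applies.
Childcare Subsidy: 22% of the $6,900 excess over $345,800 is $1,518; credit = $3,325 − $1,518 = $1,807.
Adoption Credit: income exceeds $258,200 by $94,500, which is 19 full-or-partial $5,000 increments; reduction = 19 × $65 = $1,235, leaving $780.
Total: $6,850 + $1,807 + $780 = $9,437.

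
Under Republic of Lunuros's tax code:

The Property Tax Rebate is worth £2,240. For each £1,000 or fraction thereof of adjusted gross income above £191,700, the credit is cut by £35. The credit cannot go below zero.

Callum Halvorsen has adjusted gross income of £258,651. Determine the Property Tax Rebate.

Property Tax Rebate: income exceeds £191,700 by £66,951 → 67 increments × £35 = £2,345 ≥ base, so the credit is £0.

£0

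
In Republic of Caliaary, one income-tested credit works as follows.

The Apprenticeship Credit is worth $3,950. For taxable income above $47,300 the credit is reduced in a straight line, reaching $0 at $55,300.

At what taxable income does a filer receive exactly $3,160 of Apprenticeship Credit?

$3,160 is 3,160/3,950 of the full $3,950, so 790/3,950 of the $8,000 range has been used: income = $47,300 + $8,000 × 790/3,950 = $48,900.

$48,900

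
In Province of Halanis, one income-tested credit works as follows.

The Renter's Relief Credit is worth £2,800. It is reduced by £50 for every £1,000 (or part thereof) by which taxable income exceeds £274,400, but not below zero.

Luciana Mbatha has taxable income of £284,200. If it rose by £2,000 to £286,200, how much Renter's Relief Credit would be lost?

£100

At £284,200 — income exceeds £274,400 by £9,800, which is 10 full-or-partial £1,000 increments; reduction = 10 × £50 = £500, leaving £2,300.
At £286,200 — income exceeds £274,400 by £11,800, which is 12 full-or-partial £1,000 increments; reduction = 12 × £50 = £600, leaving £2,200.
Lost: £2,300 − £2,200 = £100.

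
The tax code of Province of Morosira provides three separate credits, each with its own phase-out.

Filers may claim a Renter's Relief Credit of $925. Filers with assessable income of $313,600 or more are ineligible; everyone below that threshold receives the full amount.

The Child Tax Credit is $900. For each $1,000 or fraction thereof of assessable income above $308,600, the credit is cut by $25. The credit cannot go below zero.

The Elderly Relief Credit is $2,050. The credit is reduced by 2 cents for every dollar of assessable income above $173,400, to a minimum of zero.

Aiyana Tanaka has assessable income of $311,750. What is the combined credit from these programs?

$1,725

Renter's Relief Credit: $311,750 is below the $313,600 cutoff, so the full $925 applies.
Child Tax Credit: income exceeds $308,600 by $3,150, which is 4 full-or-partial $1,000 increments; reduction = 4 × $25 = $100, leaving $800.
Elderly Relief Credit: 2% of the $138,350 excess over $173,400 is $2,767 ≥ base, so the credit is $0.
Total: $925 + $800 + $0 = $1,725.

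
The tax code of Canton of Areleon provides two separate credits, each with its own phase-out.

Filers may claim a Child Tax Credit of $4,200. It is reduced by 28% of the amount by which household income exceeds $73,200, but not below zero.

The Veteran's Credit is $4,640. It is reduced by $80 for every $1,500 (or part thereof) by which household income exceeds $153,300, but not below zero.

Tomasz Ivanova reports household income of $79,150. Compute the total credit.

Child Tax Credit: 28% of the $5,950 excess over $73,200 is $1,666; credit = $4,200 − $1,666 = $2,534.
Veteran's Credit: $79,150 is at or below the $153,300 threshold, so the full $4,640 applies.
Total: $2,534 + $4,640 = $7,174.

$7,174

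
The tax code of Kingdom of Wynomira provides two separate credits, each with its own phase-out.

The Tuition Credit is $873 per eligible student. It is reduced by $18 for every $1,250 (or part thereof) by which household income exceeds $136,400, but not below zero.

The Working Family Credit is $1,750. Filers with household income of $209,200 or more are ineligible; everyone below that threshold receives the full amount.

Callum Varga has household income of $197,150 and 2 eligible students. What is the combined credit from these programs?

Tuition Credit: base = 2 × $873 = $1,746. income exceeds $136,400 by $60,750, which is 49 full-or-partial $1,250 increments; reduction = 49 × $18 = $882, leaving $864.
Working Family Credit: $197,150 is below the $209,200 cutoff, so the full $1,750 applies.
Total: $864 + $1,750 = $2,614.

$2,614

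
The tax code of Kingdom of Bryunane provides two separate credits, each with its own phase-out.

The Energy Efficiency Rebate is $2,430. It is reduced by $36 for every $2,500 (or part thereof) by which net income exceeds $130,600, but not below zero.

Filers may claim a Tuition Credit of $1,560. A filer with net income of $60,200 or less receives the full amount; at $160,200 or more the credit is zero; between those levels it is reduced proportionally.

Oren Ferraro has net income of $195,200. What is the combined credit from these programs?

Energy Efficiency Rebate: income exceeds $130,600 by $64,600, which is 26 full-or-partial $2,500 increments; reduction = 26 × $36 = $936, leaving $1,494.
Tuition Credit: $195,200 is at or above $160,200, so the credit is $0.
Total: $1,494 + $0 = $1,494.

$1,494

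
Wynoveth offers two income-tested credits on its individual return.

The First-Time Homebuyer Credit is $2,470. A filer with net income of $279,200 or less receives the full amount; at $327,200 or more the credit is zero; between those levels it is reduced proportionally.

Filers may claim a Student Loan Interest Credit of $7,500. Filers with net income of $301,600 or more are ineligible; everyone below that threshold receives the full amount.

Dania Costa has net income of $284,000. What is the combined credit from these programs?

$9,723

First-Time Homebuyer Credit: $284,000 is $4,800 into a $48,000 phase-out range, leaving 43,200/48,000 of the credit: $2,470 × 43,200/48,000 = $2,223.
Student Loan Interest Credit: $284,000 is below the $301,600 cutoff, so the full $7,500 applies.
Total: $2,223 + $7,500 = $9,723.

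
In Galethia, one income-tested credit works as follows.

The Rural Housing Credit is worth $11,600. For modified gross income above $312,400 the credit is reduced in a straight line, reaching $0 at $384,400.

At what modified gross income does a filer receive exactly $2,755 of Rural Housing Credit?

$2,755 is 2,755/11,600 of the full $11,600, so 8,845/11,600 of the $72,000 range has been used: income = $312,400 + $72,000 × 8,845/11,600 = $367,300.

$367,300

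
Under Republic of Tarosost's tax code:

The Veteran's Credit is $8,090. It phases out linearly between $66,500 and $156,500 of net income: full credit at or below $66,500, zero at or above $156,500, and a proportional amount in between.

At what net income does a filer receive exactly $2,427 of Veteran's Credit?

$129,500

$2,427 is 2,427/8,090 of the full $8,090, so 5,663/8,090 of the $90,000 range has been used: income = $66,500 + $90,000 × 5,663/8,090 = $129,500.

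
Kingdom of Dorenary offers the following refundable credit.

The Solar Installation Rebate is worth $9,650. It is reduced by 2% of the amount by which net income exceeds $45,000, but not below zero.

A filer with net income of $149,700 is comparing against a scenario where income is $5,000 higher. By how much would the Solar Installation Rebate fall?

$100

At $149,700 — 2% of the $104,700 excess over $45,000 is $2,094; credit = $9,650 − $2,094 = $7,556.
At $154,700 — 2% of the $109,700 excess over $45,000 is $2,194; credit = $9,650 − $2,194 = $7,456.
Lost: $7,556 − $7,456 = $100.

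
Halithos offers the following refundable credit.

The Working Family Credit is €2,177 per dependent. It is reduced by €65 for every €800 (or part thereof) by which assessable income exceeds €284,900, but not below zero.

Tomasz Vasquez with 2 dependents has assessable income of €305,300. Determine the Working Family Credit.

€2,664

Working Family Credit: base = 2 × €2,177 = €4,354. income exceeds €284,900 by €20,400, which is 26 full-or-partial €800 increments; reduction = 26 × €65 = €1,690, leaving €2,664.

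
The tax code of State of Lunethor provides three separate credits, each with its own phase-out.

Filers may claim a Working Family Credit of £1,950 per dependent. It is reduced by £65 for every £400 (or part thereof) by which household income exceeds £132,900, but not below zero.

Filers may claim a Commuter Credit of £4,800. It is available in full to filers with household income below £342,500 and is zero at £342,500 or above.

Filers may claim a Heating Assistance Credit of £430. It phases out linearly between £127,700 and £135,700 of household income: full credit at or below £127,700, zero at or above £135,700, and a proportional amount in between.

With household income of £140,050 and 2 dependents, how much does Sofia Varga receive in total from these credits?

£7,530

Working Family Credit: base = 2 × £1,950 = £3,900. income exceeds £132,900 by £7,150, which is 18 full-or-partial £400 increments; reduction = 18 × £65 = £1,170, leaving £2,730.
Commuter Credit: £140,050 is below the £342,500 cutoff, so the full £4,800 applies.
Heating Assistance Credit: £140,050 is at or above £135,700, so the credit is £0.
Total: £2,730 + £4,800 + £0 = £7,530.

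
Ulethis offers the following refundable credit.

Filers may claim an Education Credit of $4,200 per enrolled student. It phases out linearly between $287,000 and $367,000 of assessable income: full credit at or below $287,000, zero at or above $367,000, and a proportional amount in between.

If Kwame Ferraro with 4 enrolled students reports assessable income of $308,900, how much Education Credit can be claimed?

$12,201

Education Credit: base = 4 × $4,200 = $16,800. $308,900 is $21,900 into a $80,000 phase-out range, leaving 58,100/80,000 of the credit: $16,800 × 58,100/80,000 = $12,201.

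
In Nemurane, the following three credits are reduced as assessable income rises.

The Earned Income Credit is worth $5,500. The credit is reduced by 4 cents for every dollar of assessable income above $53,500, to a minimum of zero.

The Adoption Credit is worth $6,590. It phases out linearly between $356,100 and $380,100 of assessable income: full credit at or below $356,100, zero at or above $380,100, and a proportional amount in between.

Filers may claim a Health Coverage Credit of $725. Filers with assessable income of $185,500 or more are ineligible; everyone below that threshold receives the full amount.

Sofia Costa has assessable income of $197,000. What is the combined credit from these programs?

$6,590

Earned Income Credit: 4% of the $143,500 excess over $53,500 is $5,740 ≥ base, so the credit is $0.
Adoption Credit: $197,000 is at or below the $356,100 threshold, so the full $6,590 applies.
Health Coverage Credit: $197,000 meets or exceeds the $185,500 cutoff, so the credit is $0.
Total: $0 + $6,590 + $0 = $6,590.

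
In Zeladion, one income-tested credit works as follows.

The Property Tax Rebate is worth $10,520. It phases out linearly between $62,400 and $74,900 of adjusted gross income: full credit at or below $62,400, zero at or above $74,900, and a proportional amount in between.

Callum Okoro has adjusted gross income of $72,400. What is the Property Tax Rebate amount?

$2,104

Property Tax Rebate: $72,400 is $10,000 into a $12,500 phase-out range, leaving 2,500/12,500 of the credit: $10,520 × 2,500/12,500 = $2,104.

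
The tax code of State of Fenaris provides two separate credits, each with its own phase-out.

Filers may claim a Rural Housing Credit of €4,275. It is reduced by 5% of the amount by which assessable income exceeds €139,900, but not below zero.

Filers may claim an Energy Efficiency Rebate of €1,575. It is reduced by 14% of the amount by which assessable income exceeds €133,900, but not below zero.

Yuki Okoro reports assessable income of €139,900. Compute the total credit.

Rural Housing Credit: €139,900 is at or below the €139,900 threshold, so the full €4,275 applies.
Energy Efficiency Rebate: 14% of the €6,000 excess over €133,900 is €840; credit = €1,575 − €840 = €735.
Total: €4,275 + €735 = €5,010.

€5,010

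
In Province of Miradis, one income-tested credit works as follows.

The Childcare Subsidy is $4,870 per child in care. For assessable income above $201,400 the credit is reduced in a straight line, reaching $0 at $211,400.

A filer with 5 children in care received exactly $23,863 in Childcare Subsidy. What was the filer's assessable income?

$201,600

Full credit = 5 × $4,870 = $24,350.
$23,863 is 23,863/24,350 of the full $24,350, so 487/24,350 of the $10,000 range has been used: income = $201,400 + $10,000 × 487/24,350 = $201,600.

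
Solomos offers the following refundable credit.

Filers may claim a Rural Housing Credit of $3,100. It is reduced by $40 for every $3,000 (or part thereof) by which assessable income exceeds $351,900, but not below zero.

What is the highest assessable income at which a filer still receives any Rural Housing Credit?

$582,900

After 77 increments the reduction is 77 × $40 = $3,080, leaving $20; one more increment wipes it out. Increment 77 ends at excess 77 × $3,000 = $231,000, so the highest qualifying income is $351,900 + $231,000 = $582,900.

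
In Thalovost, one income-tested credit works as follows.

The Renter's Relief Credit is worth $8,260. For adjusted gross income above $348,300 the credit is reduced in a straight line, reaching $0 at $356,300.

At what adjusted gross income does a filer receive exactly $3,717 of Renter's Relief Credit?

$352,700

$3,717 is 3,717/8,260 of the full $8,260, so 4,543/8,260 of the $8,000 range has been used: income = $348,300 + $8,000 × 4,543/8,260 = $352,700.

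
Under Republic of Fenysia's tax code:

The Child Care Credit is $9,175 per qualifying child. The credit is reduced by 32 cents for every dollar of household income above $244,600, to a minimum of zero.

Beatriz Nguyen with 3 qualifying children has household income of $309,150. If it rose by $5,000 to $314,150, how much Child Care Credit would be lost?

At $309,150 — base = 3 × $9,175 = $27,525. 32% of the $64,550 excess over $244,600 is $20,656; credit = $27,525 − $20,656 = $6,869.
At $314,150 — base = 3 × $9,175 = $27,525. 32% of the $69,550 excess over $244,600 is $22,256; credit = $27,525 − $22,256 = $5,269.
Lost: $6,869 − $5,269 = $1,600.

$1,600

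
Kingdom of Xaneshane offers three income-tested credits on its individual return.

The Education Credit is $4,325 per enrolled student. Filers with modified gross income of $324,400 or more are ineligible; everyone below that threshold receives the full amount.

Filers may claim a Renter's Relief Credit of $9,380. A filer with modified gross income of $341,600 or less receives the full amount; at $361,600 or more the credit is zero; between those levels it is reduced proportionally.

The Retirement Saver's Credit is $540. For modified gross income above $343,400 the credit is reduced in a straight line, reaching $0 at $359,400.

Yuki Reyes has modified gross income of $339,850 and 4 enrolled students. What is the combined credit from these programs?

Education Credit: base = 4 × $4,325 = $17,300. $339,850 meets or exceeds the $324,400 cutoff, so the credit is $0.
Renter's Relief Credit: $339,850 is at or below the $341,600 threshold, so the full $9,380 applies.
Retirement Saver's Credit: $339,850 is at or below the $343,400 threshold, so the full $540 applies.
Total: $0 + $9,380 + $540 = $9,920.

$9,920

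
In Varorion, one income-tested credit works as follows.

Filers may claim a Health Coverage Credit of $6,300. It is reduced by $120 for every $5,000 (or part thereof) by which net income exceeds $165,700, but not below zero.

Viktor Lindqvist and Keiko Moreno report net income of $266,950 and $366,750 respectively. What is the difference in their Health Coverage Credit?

$2,400

Viktor ($266,950): Health Coverage Credit: income exceeds $165,700 by $101,250, which is 21 full-or-partial $5,000 increments; reduction = 21 × $120 = $2,520, leaving $3,780.
Keiko ($366,750): Health Coverage Credit: income exceeds $165,700 by $201,050, which is 41 full-or-partial $5,000 increments; reduction = 41 × $120 = $4,920, leaving $1,380.
Difference: |$3,780 − $1,380| = $2,400.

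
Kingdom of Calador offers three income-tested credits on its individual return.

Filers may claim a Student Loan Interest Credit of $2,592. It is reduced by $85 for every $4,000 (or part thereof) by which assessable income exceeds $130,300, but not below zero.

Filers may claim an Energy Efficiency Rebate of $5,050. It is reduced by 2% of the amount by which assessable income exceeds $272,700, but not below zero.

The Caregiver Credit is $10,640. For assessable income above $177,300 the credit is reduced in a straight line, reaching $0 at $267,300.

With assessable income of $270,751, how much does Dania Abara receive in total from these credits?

$5,050

Student Loan Interest Credit: income exceeds $130,300 by $140,451 → 36 increments × $85 = $3,060 ≥ base, so the credit is $0.
Energy Efficiency Rebate: $270,751 is at or below the $272,700 threshold, so the full $5,050 applies.
Caregiver Credit: $270,751 is at or above $267,300, so the credit is $0.
Total: $0 + $5,050 + $0 = $5,050.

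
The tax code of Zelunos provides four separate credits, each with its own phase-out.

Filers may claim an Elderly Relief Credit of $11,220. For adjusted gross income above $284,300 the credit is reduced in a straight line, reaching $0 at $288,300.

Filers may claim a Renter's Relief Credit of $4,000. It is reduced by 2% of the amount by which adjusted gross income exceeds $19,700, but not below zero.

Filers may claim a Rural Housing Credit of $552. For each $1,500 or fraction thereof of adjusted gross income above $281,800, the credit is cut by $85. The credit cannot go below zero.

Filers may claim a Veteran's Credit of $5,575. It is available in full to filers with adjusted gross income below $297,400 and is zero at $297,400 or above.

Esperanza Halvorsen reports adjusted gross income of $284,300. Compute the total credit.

Elderly Relief Credit: $284,300 is at or below the $284,300 threshold, so the full $11,220 applies.
Renter's Relief Credit: 2% of the $264,600 excess over $19,700 is $5,292 ≥ base, so the credit is $0.
Rural Housing Credit: income exceeds $281,800 by $2,500, which is 2 full-or-partial $1,500 increments; reduction = 2 × $85 = $170, leaving $382.
Veteran's Credit: $284,300 is below the $297,400 cutoff, so the full $5,575 applies.
Total: $11,220 + $0 + $382 + $5,575 = $17,177.

$17,177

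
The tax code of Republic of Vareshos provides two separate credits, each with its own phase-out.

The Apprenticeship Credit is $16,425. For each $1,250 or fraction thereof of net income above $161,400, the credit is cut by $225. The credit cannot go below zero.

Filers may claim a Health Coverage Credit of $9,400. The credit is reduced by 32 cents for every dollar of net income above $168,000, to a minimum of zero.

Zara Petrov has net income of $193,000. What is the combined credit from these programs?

$11,975

Apprenticeship Credit: income exceeds $161,400 by $31,600, which is 26 full-or-partial $1,250 increments; reduction = 26 × $225 = $5,850, leaving $10,575.
Health Coverage Credit: 32% of the $25,000 excess over $168,000 is $8,000; credit = $9,400 − $8,000 = $1,400.
Total: $10,575 + $1,400 = $11,975.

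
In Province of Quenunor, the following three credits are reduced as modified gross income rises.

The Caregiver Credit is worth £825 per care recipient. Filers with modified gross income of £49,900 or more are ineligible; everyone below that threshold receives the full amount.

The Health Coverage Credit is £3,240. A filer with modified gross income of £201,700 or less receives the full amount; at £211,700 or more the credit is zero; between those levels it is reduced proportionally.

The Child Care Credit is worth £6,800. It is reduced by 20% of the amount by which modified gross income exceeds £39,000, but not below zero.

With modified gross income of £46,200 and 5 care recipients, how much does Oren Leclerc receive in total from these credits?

Caregiver Credit: base = 5 × £825 = £4,125. £46,200 is below the £49,900 cutoff, so the full £4,125 applies.
Health Coverage Credit: £46,200 is at or below the £201,700 threshold, so the full £3,240 applies.
Child Care Credit: 20% of the £7,200 excess over £39,000 is £1,440; credit = £6,800 − £1,440 = £5,360.
Total: £4,125 + £3,240 + £5,360 = £12,725.

£12,725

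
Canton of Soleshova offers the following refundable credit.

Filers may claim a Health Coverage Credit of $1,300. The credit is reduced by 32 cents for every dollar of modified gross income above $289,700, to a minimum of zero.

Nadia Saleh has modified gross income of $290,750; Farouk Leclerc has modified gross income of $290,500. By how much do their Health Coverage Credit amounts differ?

Nadia ($290,750): Health Coverage Credit: 32% of the $1,050 excess over $289,700 is $336; credit = $1,300 − $336 = $964.
Farouk ($290,500): Health Coverage Credit: 32% of the $800 excess over $289,700 is $256; credit = $1,300 − $256 = $1,044.
Difference: |$964 − $1,044| = $80.

$80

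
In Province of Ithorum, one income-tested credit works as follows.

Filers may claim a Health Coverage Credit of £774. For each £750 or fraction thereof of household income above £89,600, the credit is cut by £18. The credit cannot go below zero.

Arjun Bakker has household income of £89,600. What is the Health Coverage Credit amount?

£774

Health Coverage Credit: £89,600 is at or below the £89,600 threshold, so the full £774 applies.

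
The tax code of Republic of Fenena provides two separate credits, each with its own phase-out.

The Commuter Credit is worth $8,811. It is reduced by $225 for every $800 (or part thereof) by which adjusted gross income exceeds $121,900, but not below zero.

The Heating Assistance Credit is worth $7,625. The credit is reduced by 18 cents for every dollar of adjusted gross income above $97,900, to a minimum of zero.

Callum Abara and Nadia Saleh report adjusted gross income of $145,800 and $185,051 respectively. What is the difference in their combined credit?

Callum ($145,800): Commuter Credit: income exceeds $121,900 by $23,900, which is 30 full-or-partial $800 increments; reduction = 30 × $225 = $6,750, leaving $2,061. Heating Assistance Credit: 18% of the $47,900 excess over $97,900 is $8,622 ≥ base, so the credit is $0. total $2,061 + $0 = $2,061
Nadia ($185,051): Commuter Credit: income exceeds $121,900 by $63,151 → 79 increments × $225 = $17,775 ≥ base, so the credit is $0. Heating Assistance Credit: 18% of the $87,151 excess over $97,900 is $15,687.18 ≥ base, so the credit is $0. total $0 + $0 = $0
Difference: |$2,061 − $0| = $2,061.

$2,061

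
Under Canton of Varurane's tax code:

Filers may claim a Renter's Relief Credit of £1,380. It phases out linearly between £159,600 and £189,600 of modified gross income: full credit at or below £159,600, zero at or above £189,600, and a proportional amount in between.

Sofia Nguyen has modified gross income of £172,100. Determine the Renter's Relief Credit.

Renter's Relief Credit: £172,100 is £12,500 into a £30,000 phase-out range, leaving 17,500/30,000 of the credit: £1,380 × 17,500/30,000 = £805.

£805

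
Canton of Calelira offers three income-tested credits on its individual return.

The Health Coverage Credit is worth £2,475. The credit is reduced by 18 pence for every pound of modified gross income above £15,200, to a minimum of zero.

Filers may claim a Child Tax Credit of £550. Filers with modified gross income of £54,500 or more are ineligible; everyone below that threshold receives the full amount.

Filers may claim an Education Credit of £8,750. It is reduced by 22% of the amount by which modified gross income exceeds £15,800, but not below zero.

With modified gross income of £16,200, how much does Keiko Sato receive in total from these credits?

£11,507

Health Coverage Credit: 18% of the £1,000 excess over £15,200 is £180; credit = £2,475 − £180 = £2,295.
Child Tax Credit: £16,200 is below the £54,500 cutoff, so the full £550 applies.
Education Credit: 22% of the £400 excess over £15,800 is £88; credit = £8,750 − £88 = £8,662.
Total: £2,295 + £550 + £8,662 = £11,507.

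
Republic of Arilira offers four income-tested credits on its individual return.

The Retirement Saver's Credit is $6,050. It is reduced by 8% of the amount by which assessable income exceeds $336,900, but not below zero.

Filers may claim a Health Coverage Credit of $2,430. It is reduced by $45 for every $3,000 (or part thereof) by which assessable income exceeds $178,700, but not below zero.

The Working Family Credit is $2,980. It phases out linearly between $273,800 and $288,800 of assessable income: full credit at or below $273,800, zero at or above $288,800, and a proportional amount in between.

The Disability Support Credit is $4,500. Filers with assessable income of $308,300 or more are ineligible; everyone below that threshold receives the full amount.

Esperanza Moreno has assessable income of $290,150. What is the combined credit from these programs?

$11,270

Retirement Saver's Credit: $290,150 is at or below the $336,900 threshold, so the full $6,050 applies.
Health Coverage Credit: income exceeds $178,700 by $111,450, which is 38 full-or-partial $3,000 increments; reduction = 38 × $45 = $1,710, leaving $720.
Working Family Credit: $290,150 is at or above $288,800, so the credit is $0.
Disability Support Credit: $290,150 is below the $308,300 cutoff, so the full $4,500 applies.
Total: $6,050 + $720 + $0 + $4,500 = $11,270.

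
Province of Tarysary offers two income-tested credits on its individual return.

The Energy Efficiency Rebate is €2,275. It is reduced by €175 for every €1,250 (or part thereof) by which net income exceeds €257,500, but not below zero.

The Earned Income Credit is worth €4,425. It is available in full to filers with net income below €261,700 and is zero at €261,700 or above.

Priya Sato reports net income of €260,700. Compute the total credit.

€6,175

Energy Efficiency Rebate: income exceeds €257,500 by €3,200, which is 3 full-or-partial €1,250 increments; reduction = 3 × €175 = €525, leaving €1,750.
Earned Income Credit: €260,700 is below the €261,700 cutoff, so the full €4,425 applies.
Total: €1,750 + €4,425 = €6,175.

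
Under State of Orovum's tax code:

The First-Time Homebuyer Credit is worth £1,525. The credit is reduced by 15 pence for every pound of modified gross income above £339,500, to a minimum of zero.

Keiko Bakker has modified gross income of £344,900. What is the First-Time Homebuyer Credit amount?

£715

First-Time Homebuyer Credit: 15% of the £5,400 excess over £339,500 is £810; credit = £1,525 − £810 = £715.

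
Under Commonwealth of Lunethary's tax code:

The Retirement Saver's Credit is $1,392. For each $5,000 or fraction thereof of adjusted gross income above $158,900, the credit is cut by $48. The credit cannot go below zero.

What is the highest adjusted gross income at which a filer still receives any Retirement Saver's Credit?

$298,900

After 28 increments the reduction is 28 × $48 = $1,344, leaving $48; one more increment wipes it out. Increment 28 ends at excess 28 × $5,000 = $140,000, so the highest qualifying income is $158,900 + $140,000 = $298,900.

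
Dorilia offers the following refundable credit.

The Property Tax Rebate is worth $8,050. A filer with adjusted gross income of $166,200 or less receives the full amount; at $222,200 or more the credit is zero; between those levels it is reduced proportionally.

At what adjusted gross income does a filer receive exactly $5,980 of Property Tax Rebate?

$5,980 is 5,980/8,050 of the full $8,050, so 2,070/8,050 of the $56,000 range has been used: income = $166,200 + $56,000 × 2,070/8,050 = $180,600.

$180,600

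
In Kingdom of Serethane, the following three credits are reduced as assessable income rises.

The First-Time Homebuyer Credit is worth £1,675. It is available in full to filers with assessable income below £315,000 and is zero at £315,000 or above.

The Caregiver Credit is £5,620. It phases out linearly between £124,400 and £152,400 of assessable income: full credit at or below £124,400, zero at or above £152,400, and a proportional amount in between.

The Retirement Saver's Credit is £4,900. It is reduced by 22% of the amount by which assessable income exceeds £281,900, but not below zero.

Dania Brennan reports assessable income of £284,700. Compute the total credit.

£5,959

First-Time Homebuyer Credit: £284,700 is below the £315,000 cutoff, so the full £1,675 applies.
Caregiver Credit: £284,700 is at or above £152,400, so the credit is £0.
Retirement Saver's Credit: 22% of the £2,800 excess over £281,900 is £616; credit = £4,900 − £616 = £4,284.
Total: £1,675 + £0 + £4,284 = £5,959.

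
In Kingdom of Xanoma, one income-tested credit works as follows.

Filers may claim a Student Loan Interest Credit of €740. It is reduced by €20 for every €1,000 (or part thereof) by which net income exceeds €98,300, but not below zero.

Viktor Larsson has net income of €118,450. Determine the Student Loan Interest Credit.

€320

Student Loan Interest Credit: income exceeds €98,300 by €20,150, which is 21 full-or-partial €1,000 increments; reduction = 21 × €20 = €420, leaving €320.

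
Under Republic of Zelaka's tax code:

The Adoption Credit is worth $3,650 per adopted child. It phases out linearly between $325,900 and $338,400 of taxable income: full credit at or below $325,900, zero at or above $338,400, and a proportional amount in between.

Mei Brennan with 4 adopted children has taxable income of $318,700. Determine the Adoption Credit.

$14,600

Adoption Credit: base = 4 × $3,650 = $14,600. $318,700 is at or below the $325,900 threshold, so the full $14,600 applies.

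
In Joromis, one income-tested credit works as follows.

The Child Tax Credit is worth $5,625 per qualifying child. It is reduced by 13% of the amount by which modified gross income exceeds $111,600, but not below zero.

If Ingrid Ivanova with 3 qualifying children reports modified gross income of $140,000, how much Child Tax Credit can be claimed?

Child Tax Credit: base = 3 × $5,625 = $16,875. 13% of the $28,400 excess over $111,600 is $3,692; credit = $16,875 − $3,692 = $13,183.

$13,183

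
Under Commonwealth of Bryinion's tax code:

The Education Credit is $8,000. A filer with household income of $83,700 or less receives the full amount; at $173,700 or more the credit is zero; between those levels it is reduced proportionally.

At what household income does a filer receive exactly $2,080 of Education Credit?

$2,080 is 2,080/8,000 of the full $8,000, so 5,920/8,000 of the $90,000 range has been used: income = $83,700 + $90,000 × 5,920/8,000 = $150,300.

$150,300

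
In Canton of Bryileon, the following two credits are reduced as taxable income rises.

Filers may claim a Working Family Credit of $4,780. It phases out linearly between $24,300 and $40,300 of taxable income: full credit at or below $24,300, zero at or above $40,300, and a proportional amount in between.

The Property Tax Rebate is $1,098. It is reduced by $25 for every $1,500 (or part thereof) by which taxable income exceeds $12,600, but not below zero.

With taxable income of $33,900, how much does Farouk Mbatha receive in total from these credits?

$2,635

Working Family Credit: $33,900 is $9,600 into a $16,000 phase-out range, leaving 6,400/16,000 of the credit: $4,780 × 6,400/16,000 = $1,912.
Property Tax Rebate: income exceeds $12,600 by $21,300, which is 15 full-or-partial $1,500 increments; reduction = 15 × $25 = $375, leaving $723.
Total: $1,912 + $723 = $2,635.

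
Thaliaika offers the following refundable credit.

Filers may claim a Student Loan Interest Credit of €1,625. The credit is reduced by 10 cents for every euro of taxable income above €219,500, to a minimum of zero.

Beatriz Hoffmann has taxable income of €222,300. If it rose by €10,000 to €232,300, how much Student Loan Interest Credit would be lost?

At €222,300 — 10% of the €2,800 excess over €219,500 is €280; credit = €1,625 − €280 = €1,345.
At €232,300 — 10% of the €12,800 excess over €219,500 is €1,280; credit = €1,625 − €1,280 = €345.
Lost: €1,345 − €345 = €1,000.

€1,000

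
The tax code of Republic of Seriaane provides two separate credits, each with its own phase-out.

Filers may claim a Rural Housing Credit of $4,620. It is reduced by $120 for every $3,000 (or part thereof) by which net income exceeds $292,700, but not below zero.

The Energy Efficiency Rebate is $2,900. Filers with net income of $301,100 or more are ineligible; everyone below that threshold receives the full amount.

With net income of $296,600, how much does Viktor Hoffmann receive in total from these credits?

$7,280

Rural Housing Credit: income exceeds $292,700 by $3,900, which is 2 full-or-partial $3,000 increments; reduction = 2 × $120 = $240, leaving $4,380.
Energy Efficiency Rebate: $296,600 is below the $301,100 cutoff, so the full $2,900 applies.
Total: $4,380 + $2,900 = $7,280.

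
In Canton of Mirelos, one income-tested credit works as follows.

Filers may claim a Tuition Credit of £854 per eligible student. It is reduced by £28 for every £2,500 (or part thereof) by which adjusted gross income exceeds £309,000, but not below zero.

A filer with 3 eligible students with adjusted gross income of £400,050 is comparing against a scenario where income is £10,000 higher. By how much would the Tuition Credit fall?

£112

At £400,050 — base = 3 × £854 = £2,562. income exceeds £309,000 by £91,050, which is 37 full-or-partial £2,500 increments; reduction = 37 × £28 = £1,036, leaving £1,526.
At £410,050 — base = 3 × £854 = £2,562. income exceeds £309,000 by £101,050, which is 41 full-or-partial £2,500 increments; reduction = 41 × £28 = £1,148, leaving £1,414.
Lost: £1,526 − £1,414 = £112.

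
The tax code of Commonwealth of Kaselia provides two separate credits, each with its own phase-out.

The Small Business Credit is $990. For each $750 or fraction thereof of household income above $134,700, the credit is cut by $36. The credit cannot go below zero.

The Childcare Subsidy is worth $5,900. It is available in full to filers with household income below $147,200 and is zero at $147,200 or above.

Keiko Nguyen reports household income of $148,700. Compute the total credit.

Small Business Credit: income exceeds $134,700 by $14,000, which is 19 full-or-partial $750 increments; reduction = 19 × $36 = $684, leaving $306.
Childcare Subsidy: $148,700 meets or exceeds the $147,200 cutoff, so the credit is $0.
Total: $306 + $0 = $306.

$306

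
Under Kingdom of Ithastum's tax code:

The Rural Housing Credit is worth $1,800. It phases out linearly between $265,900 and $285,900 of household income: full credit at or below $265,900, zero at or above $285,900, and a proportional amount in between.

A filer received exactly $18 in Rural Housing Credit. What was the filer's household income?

$285,700

$18 is 18/1,800 of the full $1,800, so 1,782/1,800 of the $20,000 range has been used: income = $265,900 + $20,000 × 1,782/1,800 = $285,700.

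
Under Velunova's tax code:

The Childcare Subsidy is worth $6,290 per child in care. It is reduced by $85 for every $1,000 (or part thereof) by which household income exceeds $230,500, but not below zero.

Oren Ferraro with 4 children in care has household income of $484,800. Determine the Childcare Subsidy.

Childcare Subsidy: base = 4 × $6,290 = $25,160. income exceeds $230,500 by $254,300, which is 255 full-or-partial $1,000 increments; reduction = 255 × $85 = $21,675, leaving $3,485.

$3,485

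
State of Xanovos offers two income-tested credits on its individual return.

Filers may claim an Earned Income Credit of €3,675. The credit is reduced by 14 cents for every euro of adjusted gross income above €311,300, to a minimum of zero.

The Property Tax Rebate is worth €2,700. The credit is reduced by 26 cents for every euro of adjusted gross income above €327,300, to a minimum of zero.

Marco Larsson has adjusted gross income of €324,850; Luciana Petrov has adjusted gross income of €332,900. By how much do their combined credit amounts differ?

Marco (€324,850): Earned Income Credit: 14% of the €13,550 excess over €311,300 is €1,897; credit = €3,675 − €1,897 = €1,778. Property Tax Rebate: €324,850 is at or below the €327,300 threshold, so the full €2,700 applies. total €1,778 + €2,700 = €4,478
Luciana (€332,900): Earned Income Credit: 14% of the €21,600 excess over €311,300 is €3,024; credit = €3,675 − €3,024 = €651. Property Tax Rebate: 26% of the €5,600 excess over €327,300 is €1,456; credit = €2,700 − €1,456 = €1,244. total €651 + €1,244 = €1,895
Difference: |€4,478 − €1,895| = €2,583.

€2,583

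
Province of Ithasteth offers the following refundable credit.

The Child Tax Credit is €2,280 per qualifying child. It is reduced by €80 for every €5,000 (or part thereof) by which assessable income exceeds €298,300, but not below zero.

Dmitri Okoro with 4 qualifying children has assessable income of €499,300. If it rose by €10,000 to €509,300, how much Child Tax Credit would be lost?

€160

At €499,300 — base = 4 × €2,280 = €9,120. income exceeds €298,300 by €201,000, which is 41 full-or-partial €5,000 increments; reduction = 41 × €80 = €3,280, leaving €5,840.
At €509,300 — base = 4 × €2,280 = €9,120. income exceeds €298,300 by €211,000, which is 43 full-or-partial €5,000 increments; reduction = 43 × €80 = €3,440, leaving €5,680.
Lost: €5,840 − €5,680 = €160.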